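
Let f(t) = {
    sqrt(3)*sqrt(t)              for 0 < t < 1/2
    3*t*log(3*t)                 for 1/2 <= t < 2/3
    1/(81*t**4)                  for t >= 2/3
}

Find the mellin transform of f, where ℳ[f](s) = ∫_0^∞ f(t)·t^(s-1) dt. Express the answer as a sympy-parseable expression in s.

(32*2**(2*s)*s*(s - 4)*(2*s + 1)*log(2) - 32*2**(2*s)*(s - 4)*(2*s + 1) + 32*2**(2*s)*(s - 4)*(2*s + 1)*log(2) + 3**s*s*(s - 4)*(2*s + 1)*(-24*log(3) + 24*log(2)) + 3**s*(s - 4)*(2*s + 1)*(-24*log(3) + 24*log(2)) + 24*3**s*(s - 4)*(2*s + 1) + 16*3**s*sqrt(6)*(s - 4)*(s**2 + 2*s + 1) - 4**s*(2*s + 1)*(s**2 + 2*s + 1))/(16*6**s*(s - 4)*(2*s + 1)*(s**2 + 2*s + 1))
  -1/2 < Re(s) < 4

strip the common scale on t: sqrt(t) on [0, 3/2); t*log(t) on [3/2, 2); t**(-4) on [2, ∞)
slice at 1/2, 2/3, transform all 3 pieces, and sum them
segment [0, 1/2) carries sqrt(3)*sqrt(t); integrate it
between 1/2 and 2/3 the integrand is 3*t*log(3*t)·t^(s-1)
for t in [2/3, ∞): the term is ∫ 1/(81*t**4)·t^(s-1)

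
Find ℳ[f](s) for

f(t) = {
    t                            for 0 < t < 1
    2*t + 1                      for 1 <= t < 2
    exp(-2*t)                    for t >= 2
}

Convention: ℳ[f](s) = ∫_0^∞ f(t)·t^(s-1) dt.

(2**s*s*(s + 1)*uppergamma(s, 4) - 2*4**s*s - 4**s + 5*8**s*s + 8**s)/(4**s*s*(s + 1))
  Re(s) > -1

integrate the 3 segments split at 1, 2, then add the results
over [0, 1), the kernel integral of t enters the sum
segment 1 to 2 holds (2*t + 1); add its integral
∫ exp(-2*t)·t^(s-1) over [2, ∞)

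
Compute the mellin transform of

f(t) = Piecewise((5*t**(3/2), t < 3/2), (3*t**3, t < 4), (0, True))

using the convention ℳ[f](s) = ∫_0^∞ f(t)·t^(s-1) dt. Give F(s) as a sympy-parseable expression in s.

(10*(3/2)**(s + 3/2)*(s + 3) - 3*(3/2)**(s + 3)*(2*s + 3) + 3*4**(s + 3)*(2*s + 3))/((s + 3)*(2*s + 3))
  Re(s) > -3/2

f breaks at 3/2 into 2 integrals to sum
for t in [0, 3/2): the term is ∫ 5*t**(3/2)·t^(s-1)
the [3/2, 4) slice contributes ∫ 3*t**3·t^(s-1) dt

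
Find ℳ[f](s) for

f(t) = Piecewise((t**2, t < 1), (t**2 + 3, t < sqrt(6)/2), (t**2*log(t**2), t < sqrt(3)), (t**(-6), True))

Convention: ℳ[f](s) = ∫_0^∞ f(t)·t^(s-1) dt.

peel off the power substitution: t on [0, 1); t + 3 on [1, 3/2); t*log(t) on [3/2, 3); …
cuts at 1, sqrt(6)/2, sqrt(3): linearity sums the 4 kernel integrals
segment 0 to 1 holds t**2; add its integral
piece [1, sqrt(6)/2): integrate (t**2 + 3) against the kernel
on [sqrt(6)/2, sqrt(3)) integrate f = t**2*log(t**2) against the kernel
∫ over [sqrt(3), ∞) of t**(-6)·t^(s-1) joins the sum

(-81*2**(s/2)*s*(s/2 - 3)*(s**2/4 + s + 1) - 162*2**(s/2)*(s/2 - 3)*(s**2/4 + s + 1) - 81*3**(s/2)*s**2*(s/2 - 3)*(s/2 + 1)*log(3)/4 + 81*3**(s/2)*s**2*(s/2 - 3)*(s/2 + 1)*log(2)/4 - 81*3**(s/2)*s*(s/2 - 3)*(s/2 + 1)*log(3)/2 + 81*3**(s/2)*s*(s/2 - 3)*(s/2 + 1)*log(2)/2 + 81*3**(s/2)*s*(s/2 - 3)*(s/2 + 1)/2 + 243*3**(s/2)*s*(s/2 - 3)*(s**2/4 + s + 1)/2 + 162*3**(s/2)*(s/2 - 3)*(s**2/4 + s + 1) + 81*6**(s/2)*s**2*(s/2 - 3)*(s/2 + 1)*log(3)/2 - 81*6**(s/2)*s*(s/2 - 3)*(s/2 + 1) + 81*6**(s/2)*s*(s/2 - 3)*(s/2 + 1)*log(3) - 6**(s/2)*s*(s/2 + 1)*(s**2/4 + s + 1))/(54*2**(s/2)*s*(s/2 - 3)*(s/2 + 1)*(s**2/4 + s + 1))
  -2 < Re(s) < 6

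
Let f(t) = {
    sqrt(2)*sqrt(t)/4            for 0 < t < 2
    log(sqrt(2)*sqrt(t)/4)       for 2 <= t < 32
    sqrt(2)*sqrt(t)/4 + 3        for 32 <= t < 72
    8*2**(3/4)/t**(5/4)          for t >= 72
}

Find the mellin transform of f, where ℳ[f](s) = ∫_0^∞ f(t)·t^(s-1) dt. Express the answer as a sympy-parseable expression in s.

the common scale on t comes off first: sqrt(t)/2 on [0, 1); log(sqrt(t)/2) on [1, 16); sqrt(t)/2 + 3 on [16, 36); …
invert the power substitution to get t/2 on [0, 1); log(t/2) on [1, 4); t/2 + 3 on [4, 6); …
undo the common scale on t: t on [0, 1/2); log(t) on [1/2, 2); t + 3 on [2, 3); …
breakpoints 2, 32, 72: one integral from each of the 4 segments
over [0, 2), the kernel integral of sqrt(2)*sqrt(t)/4 enters the sum
between 2 and 32 the integrand is log(sqrt(2)*sqrt(t)/4)·t^(s-1)
on [32, 72) integrate f = (sqrt(2)*sqrt(t)/4 + 3) against the kernel
over [72, ∞), the kernel integral of 8*2**(3/4)/t**(5/4) enters the sum

2**s*(-1080*2**(4*s)*s**2*(4*s - 5) + 108*2**(4*s)*s*(2*s + 1)*(4*s - 5)*log(2) - 324*2**(4*s)*s*(4*s - 5) - 54*2**(4*s)*(2*s + 1)*(4*s - 5) - 16*sqrt(3)*6**(2*s)*s**2*(2*s + 1) + 1296*6**(2*s)*s**2*(4*s - 5) + 324*6**(2*s)*s*(4*s - 5) + 108*s**2*(4*s - 5) + 108*s*(2*s + 1)*(4*s - 5)*log(2) + (4*s - 5)*(108*s + 54))/(108*s**2*(2*s + 1)*(4*s - 5))
  -1/2 < Re(s) < 5/4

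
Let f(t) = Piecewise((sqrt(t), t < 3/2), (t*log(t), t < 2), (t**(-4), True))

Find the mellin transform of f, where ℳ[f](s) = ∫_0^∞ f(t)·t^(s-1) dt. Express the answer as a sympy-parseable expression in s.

(-32*2**(2*s)*(s - 4)*(2*s + 1) + 3**s*s*(s - 4)*(2*s + 1)*(-24*log(3) + 24*log(2)) + 3**s*(s - 4)*(2*s + 1)*(-24*log(3) + 24*log(2)) + 24*3**s*(s - 4)*(2*s + 1) + 16*3**s*sqrt(6)*(s - 4)*(s**2 + 2*s + 1) + 32*4**s*s*(s - 4)*(2*s + 1)*log(2) + 32*4**s*(s - 4)*(2*s + 1)*log(2) - 4**s*(2*s + 1)*(s**2 + 2*s + 1))/(16*2**s*(s - 4)*(2*s + 1)*(s**2 + 2*s + 1))
  -1/2 < Re(s) < 4

f breaks at 3/2, 2 into 3 integrals to sum
on [0, 3/2) integrate f = sqrt(t) against the kernel
the [3/2, 2) slice contributes ∫ t*log(t)·t^(s-1) dt
the [2, ∞) slice contributes ∫ t**(-4)·t^(s-1) dt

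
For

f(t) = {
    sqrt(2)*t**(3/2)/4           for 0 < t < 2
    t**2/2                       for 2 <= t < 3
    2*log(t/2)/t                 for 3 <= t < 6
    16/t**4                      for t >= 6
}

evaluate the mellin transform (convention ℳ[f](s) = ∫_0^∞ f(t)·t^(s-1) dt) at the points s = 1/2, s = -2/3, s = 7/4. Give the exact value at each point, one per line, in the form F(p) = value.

F(1/2) = -754*sqrt(6)/567 - 2*sqrt(6)*log(3)/3 - 4*sqrt(3)*log(2)/3 - 3*sqrt(2)/10 + 4*sqrt(3)*log(3)/3 + 67*sqrt(3)/15
F(-2/3) = -3*2**(1/3)/20 - 2*3**(1/3)*log(2)/15 - 6**(1/3)*log(3)/30 - 1109*6**(1/3)/56700 + 2*3**(1/3)*log(3)/15 + 241*3**(1/3)/200
F(7/4) = -856*6**(3/4)/243 - 8*3**(3/4)*log(3)/3 - 88*2**(3/4)/195 + 8*3**(3/4)*log(2)/3 + 8*6**(3/4)*log(3)/3 + 322*3**(3/4)/45

undo the common scale on t: t**(3/2) on [0, 1); 2*t**2 on [1, 3/2); log(t)/t on [3/2, 3); …
integrate the 4 segments split at 2, 3, 6, then add the results
on [0, 2) integrate f = sqrt(2)*t**(3/2)/4 against the kernel
∫ t**2/2·t^(s-1) over [2, 3)
segment 3 to 6 holds 2*log(t/2)/t; add its integral
segment [6, ∞) carries 16/t**4; integrate it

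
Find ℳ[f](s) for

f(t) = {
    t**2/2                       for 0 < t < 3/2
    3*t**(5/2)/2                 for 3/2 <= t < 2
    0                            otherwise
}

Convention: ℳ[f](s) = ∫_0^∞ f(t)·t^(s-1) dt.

(6*2**(s + 5/2)*(s + 2) + (3/2)**(s + 2)*(2*s + 5) - 6*(3/2)**(s + 5/2)*(s + 2))/(2*(s + 2)*(2*s + 5))
  Re(s) > -2

slice at 3/2, transform all 2 pieces, and sum them
∫ over [0, 3/2) of t**2/2·t^(s-1) joins the sum
on [3/2, 2) integrate f = 3*t**(5/2)/2 against the kernel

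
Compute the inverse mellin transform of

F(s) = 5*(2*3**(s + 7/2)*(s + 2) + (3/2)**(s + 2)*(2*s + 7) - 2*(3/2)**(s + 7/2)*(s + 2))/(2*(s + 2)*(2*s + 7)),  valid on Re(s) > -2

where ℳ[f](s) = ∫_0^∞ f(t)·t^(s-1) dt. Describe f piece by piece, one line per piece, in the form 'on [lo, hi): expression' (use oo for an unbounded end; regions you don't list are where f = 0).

cuts at 3/2: linearity sums the 2 kernel integrals
for t in [0, 3/2): the term is ∫ 5*t**2/2·t^(s-1)
segment [3/2, 3) carries 5*t**(7/2)/2; integrate it

on [0, 3/2): 5*t**2/2
on [3/2, 3): 5*t**(7/2)/2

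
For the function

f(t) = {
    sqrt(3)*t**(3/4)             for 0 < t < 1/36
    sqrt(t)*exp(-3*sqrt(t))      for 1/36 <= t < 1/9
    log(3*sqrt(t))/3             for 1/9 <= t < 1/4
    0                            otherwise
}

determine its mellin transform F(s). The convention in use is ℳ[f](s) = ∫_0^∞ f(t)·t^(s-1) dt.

(16*2**(2*s)*s**3*uppergamma(2*s + 1, 1/2) - 16*2**(2*s)*s**3*uppergamma(2*s + 1, 1) + 12*2**(2*s)*s**2*uppergamma(2*s + 1, 1/2) - 12*2**(2*s)*s**2*uppergamma(2*s + 1, 1) + 4*2**(2*s)*s - 3*3**(2*s) + 3*4**s + 9**s*s**2*(-8*log(2) + 8*log(3)) - 4*9**s*s + 9**s*s*(-6*log(2) + 6*log(3)) + 2*sqrt(2)*s**2)/(6*6**(2*s)*s**2*(4*s + 3))
  Re(s) > -3/4

back out the power substitution: sqrt(3)*t**(3/2) on [0, 1/6); t*exp(-3*t) on [1/6, 1/3); log(3*t)/3 on [1/3, 1/2)
peel off the shared t-power: sqrt(3)*sqrt(t) on [0, 1/6); exp(-3*t) on [1/6, 1/3); log(3*t)/(3*t) on [1/3, 1/2)
back out the common scale on t: sqrt(t) on [0, 1/2); exp(-t) on [1/2, 1); log(t)/t on [1, 3/2)
decompose at 1/36, 1/9; ℳ[f](s) sums the 3 pieces' integrals
over [0, 1/36), the kernel integral of sqrt(3)*t**(3/4) enters the sum
for t in [1/36, 1/9): the term is ∫ sqrt(t)*exp(-3*sqrt(t))·t^(s-1)
piece [1/9, 1/4): integrate log(3*sqrt(t))/3 against the kernel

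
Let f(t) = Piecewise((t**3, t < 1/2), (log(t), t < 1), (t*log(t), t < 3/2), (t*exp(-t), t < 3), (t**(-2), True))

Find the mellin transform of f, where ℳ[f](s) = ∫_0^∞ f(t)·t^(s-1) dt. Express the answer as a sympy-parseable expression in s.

(72*2**s*(s - 2)*(s + 1)**2*(s + 3)*(2*s - (s + 1)**2 + 1)*uppergamma(s + 1, 3/2) - 72*2**s*(s - 2)*(s + 1)**2*(s + 3)*(2*s - (s + 1)**2 + 1)*uppergamma(s + 1, 3) + 72*2**s*(s - 2)*(s + 1)**2*(s + 3) + 72*2**s*(s - 2)*(s + 3)*(2*s - (s + 1)**2 + 1) + 3**s*(s - 2)*(s + 1)*(s + 3)*(-108*log(2) + 108*log(3))*(2*s - (s + 1)**2 + 1) - 108*3**s*(s - 2)*(s + 3)*(2*s - (s + 1)**2 + 1) - 8*6**s*(s + 1)**2*(s + 3)*(2*s - (s + 1)**2 + 1) - 72*(s - 2)*(s + 1)**3*(s + 3)*log(2) - 72*(s - 2)*(s + 1)**2*(s + 3) + 72*(s - 2)*(s + 1)**2*(s + 3)*log(2) + 9*(s - 2)*(s + 1)**2*(2*s - (s + 1)**2 + 1))/(72*2**s*(s - 2)*(s + 1)**2*(s + 3)*(2*s - (s + 1)**2 + 1))
  -3 < Re(s) < 2

back out the shared t-power: t**2 on [0, 1/2); log(t)/t on [1/2, 1); log(t) on [1, 3/2); …
cuts at 1/2, 1, 3/2, 3: linearity sums the 5 kernel integrals
the [0, 1/2) slice contributes ∫ t**3·t^(s-1) dt
over [1/2, 1), the kernel integral of log(t) enters the sum
segment [1, 3/2) carries t*log(t); integrate it
on [3/2, 3) integrate f = t*exp(-t) against the kernel
∫ t**(-2)·t^(s-1) over [3, ∞)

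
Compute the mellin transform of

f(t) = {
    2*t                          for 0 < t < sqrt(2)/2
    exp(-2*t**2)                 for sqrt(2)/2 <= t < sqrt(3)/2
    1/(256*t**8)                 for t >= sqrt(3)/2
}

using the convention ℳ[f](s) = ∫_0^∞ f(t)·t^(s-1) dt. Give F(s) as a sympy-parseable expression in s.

(81*2**(s/2)*(s - 8)*(s + 1)*uppergamma(s/2, 1) - 81*2**(s/2)*(s - 8)*(s + 1)*uppergamma(s/2, 3/2) + 162*2**(s/2 + 1/2)*(s - 8) - 2*3**(s/2)*(s + 1))/(162*2**s*(s - 8)*(s + 1))
  -1 < Re(s) < 8

undo the common scale on t: t on [0, sqrt(2)); exp(-t**2/2) on [sqrt(2), sqrt(3)); t**(-8) on [sqrt(3), ∞)
the power substitution comes off first: sqrt(t) on [0, 2); exp(-t/2) on [2, 3); t**(-4) on [3, ∞)
slice at sqrt(2)/2, sqrt(3)/2, transform all 3 pieces, and sum them
between 0 and sqrt(2)/2 the integrand is 2*t·t^(s-1)
[sqrt(2)/2, sqrt(3)/2) adds the kernel integral of exp(-2*t**2)
on [sqrt(3)/2, ∞) integrate f = 1/(256*t**8) against the kernel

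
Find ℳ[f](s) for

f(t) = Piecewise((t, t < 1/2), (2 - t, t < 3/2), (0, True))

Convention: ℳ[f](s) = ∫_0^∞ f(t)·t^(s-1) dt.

(3**s*s + 4*3**s - 2*s - 4)/(2*2**s*s*(s + 1))
  Re(s) > -1

the 2 pieces separated at 1/2 each add one integral
∫ over [0, 1/2) of t·t^(s-1) joins the sum
the [1/2, 3/2) slice contributes ∫ (2 - t)·t^(s-1) dt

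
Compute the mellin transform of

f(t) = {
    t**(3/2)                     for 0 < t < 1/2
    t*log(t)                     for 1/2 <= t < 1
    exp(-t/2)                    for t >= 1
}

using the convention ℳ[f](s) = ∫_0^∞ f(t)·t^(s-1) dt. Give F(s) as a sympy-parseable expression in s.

along the cuts 1/2, 1, ℳ[f](s) splits into 3 integrals
on [0, 1/2): add ∫ t**(3/2)·t^(s-1) dt
for t in [1/2, 1): the term is ∫ t*log(t)·t^(s-1)
∫ over [1, ∞) of exp(-t/2)·t^(s-1) joins the sum

(2*2**(2*s)*(2*s + 3)*(s**2 + 2*s + 1)*uppergamma(s, 1/2) - 2*2**s*(2*s + 3) + s*(2*s + 3)*log(2) + 2*s + (2*s + 3)*log(2) + sqrt(2)*(s**2 + 2*s + 1) + 3)/(2*2**s*(2*s + 3)*(s**2 + 2*s + 1))
  Re(s) > -3/2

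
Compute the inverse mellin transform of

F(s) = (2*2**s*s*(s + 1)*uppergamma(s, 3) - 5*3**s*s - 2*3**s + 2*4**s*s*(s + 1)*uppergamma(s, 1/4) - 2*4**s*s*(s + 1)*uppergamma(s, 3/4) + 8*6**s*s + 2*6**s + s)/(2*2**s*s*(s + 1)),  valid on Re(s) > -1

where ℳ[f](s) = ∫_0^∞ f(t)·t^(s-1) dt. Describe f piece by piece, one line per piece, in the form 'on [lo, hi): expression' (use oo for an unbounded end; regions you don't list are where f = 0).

on [0, 1/2): t
on [1/2, 3/2): exp(-t/2)
on [3/2, 3): t + 1
on [3, oo): exp(-t)

the 4 pieces separated at 1/2, 3/2, 3 each add one integral
segment 0 to 1/2 holds t; add its integral
for t in [1/2, 3/2): the term is ∫ exp(-t/2)·t^(s-1)
segment [3/2, 3) carries (t + 1); integrate it
∫ exp(-t)·t^(s-1) over [3, ∞)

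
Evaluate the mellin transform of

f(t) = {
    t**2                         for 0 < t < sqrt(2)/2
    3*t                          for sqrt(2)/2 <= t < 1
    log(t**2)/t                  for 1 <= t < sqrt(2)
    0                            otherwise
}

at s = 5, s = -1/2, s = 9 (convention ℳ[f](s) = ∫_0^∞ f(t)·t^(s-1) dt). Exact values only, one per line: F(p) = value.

the shared t-power comes off first: t**3 on [0, sqrt(2)/2); 3*t**2 on [sqrt(2)/2, 1); log(t**2) on [1, sqrt(2))
undo the power substitution: t**(3/2) on [0, 1/2); 3*t on [1/2, 1); log(t) on [1, 2)
linearity at sqrt(2)/2, 1 turns ℳ[f](s) into 3 summed integrals
[0, sqrt(2)/2) adds the kernel integral of t**2
on [sqrt(2)/2, 1): add ∫ 3*t·t^(s-1) dt
piece [1, sqrt(2)): integrate log(t**2)/t against the kernel

F(5) = sqrt(2)/112 + 1/16 + log(2)
F(-1/2) = -3*2**(3/4) - 2**(1/4)*log(2)/3 - 2**(1/4)/9 + 62/9
F(9) = -57/320 + sqrt(2)/704 + log(4)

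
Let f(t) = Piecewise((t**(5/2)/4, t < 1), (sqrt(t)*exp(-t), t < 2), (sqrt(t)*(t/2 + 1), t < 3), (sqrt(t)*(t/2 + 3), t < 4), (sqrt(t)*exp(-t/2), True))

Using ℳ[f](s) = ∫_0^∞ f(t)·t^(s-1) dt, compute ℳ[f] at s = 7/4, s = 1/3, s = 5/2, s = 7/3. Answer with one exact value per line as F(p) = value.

F(7/4) = -8*3**(1/4) - 352*2**(1/4)/117 - uppergamma(9/4, 2) + 1/17 + uppergamma(9/4, 1) + 4*2**(1/4)*uppergamma(9/4, 2) + 1216*sqrt(2)/39
F(1/3) = -12*3**(5/6)/5 - 96*2**(5/6)/55 - uppergamma(5/6, 2) + 3/34 + 2**(5/6)*uppergamma(5/6, 2) + uppergamma(5/6, 1) + 516*2**(2/3)/55
F(5/2) = 5*exp(-1) + 70*exp(-2) + 4403/60
F(7/3) = -108*3**(5/6)/17 - 960*2**(5/6)/391 - uppergamma(17/6, 2) + 3/58 + uppergamma(17/6, 1) + 4*2**(5/6)*uppergamma(17/6, 2) + 19776*2**(2/3)/391

the shared t-power comes off first: t**2/4 on [0, 1); exp(-t) on [1, 2); t/2 + 1 on [2, 3); …
invert the common scale on t to get t**2 on [0, 1/2); exp(-2*t) on [1/2, 1); t + 1 on [1, 3/2); …
cuts at 1, 2, 3, 4: linearity sums the 5 kernel integrals
over [0, 1), the kernel integral of t**(5/2)/4 enters the sum
for t in [1, 2): the term is ∫ sqrt(t)*exp(-t)·t^(s-1)
∫ over [2, 3) of sqrt(t)*(t/2 + 1)·t^(s-1) joins the sum
segment 3 to 4 holds sqrt(t)*(t/2 + 3); add its integral
the [4, ∞) slice contributes ∫ sqrt(t)*exp(-t/2)·t^(s-1) dt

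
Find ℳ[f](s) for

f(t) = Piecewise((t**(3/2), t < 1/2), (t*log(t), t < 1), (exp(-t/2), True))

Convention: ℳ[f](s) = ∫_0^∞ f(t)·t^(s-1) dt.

(2*2**(2*s)*(2*s + 3)*(s**2 + 2*s + 1)*uppergamma(s, 1/2) - 2*2**s*(2*s + 3) + s*(2*s + 3)*log(2) + 2*s + (2*s + 3)*log(2) + sqrt(2)*(s**2 + 2*s + 1) + 3)/(2*2**s*(2*s + 3)*(s**2 + 2*s + 1))
  Re(s) > -3/2

decompose at 1/2, 1; ℳ[f](s) sums the 3 pieces' integrals
∫ t**(3/2)·t^(s-1) over [0, 1/2)
on [1/2, 1) integrate f = t*log(t) against the kernel
∫ exp(-t/2)·t^(s-1) over [1, ∞)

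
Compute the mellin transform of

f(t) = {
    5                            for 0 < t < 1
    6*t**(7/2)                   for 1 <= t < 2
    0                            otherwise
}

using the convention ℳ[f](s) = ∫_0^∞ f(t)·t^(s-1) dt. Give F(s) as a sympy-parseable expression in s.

treat the 2 regions marked off by 1 separately and sum
segment 0 to 1 holds 5; add its integral
on [1, 2) integrate f = 6*t**(7/2) against the kernel

(3*2**(s + 11/2)*s - 2*s + 35)/(s*(2*s + 7))
  Re(s) > 0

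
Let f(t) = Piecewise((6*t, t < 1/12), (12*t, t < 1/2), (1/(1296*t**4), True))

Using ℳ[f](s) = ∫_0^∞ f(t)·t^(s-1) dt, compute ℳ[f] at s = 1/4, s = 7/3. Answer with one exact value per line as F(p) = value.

F(1/4) = sqrt(2)*3**(3/4)*(-243 + 2918*6**(1/4))/3645
F(7/3) = 18**(1/3)*(-9 + 3904*6**(1/3))/51840

the common scale on t comes off first: 3*t on [0, 1/6); 6*t on [1/6, 1); 1/(81*t**4) on [1, ∞)
the common scale on t comes off first: t on [0, 1/2); 2*t on [1/2, 3); t**(-4) on [3, ∞)
slice at 1/12, 1/2, transform all 3 pieces, and sum them
on [0, 1/12): add ∫ 6*t·t^(s-1) dt
segment [1/12, 1/2) carries 12*t; integrate it
between 1/2 and ∞ the integrand is 1/(1296*t**4)·t^(s-1)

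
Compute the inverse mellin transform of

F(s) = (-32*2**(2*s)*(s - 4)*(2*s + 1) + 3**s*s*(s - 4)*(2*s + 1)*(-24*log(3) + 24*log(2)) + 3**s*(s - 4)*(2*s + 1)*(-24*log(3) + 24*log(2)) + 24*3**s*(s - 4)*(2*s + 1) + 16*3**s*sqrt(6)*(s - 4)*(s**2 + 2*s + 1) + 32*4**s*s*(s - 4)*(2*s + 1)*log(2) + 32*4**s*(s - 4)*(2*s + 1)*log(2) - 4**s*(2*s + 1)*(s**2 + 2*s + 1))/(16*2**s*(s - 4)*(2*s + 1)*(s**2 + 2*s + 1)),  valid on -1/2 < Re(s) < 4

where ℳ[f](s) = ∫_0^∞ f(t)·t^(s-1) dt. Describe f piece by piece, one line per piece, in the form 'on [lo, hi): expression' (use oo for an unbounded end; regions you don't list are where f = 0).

on [0, 3/2): sqrt(t)
on [3/2, 2): t*log(t)
on [2, oo): t**(-4)

linearity at 3/2, 2 turns ℳ[f](s) into 3 summed integrals
∫ over [0, 3/2) of sqrt(t)·t^(s-1) joins the sum
on [3/2, 2) integrate f = t*log(t) against the kernel
between 2 and ∞ the integrand is t**(-4)·t^(s-1)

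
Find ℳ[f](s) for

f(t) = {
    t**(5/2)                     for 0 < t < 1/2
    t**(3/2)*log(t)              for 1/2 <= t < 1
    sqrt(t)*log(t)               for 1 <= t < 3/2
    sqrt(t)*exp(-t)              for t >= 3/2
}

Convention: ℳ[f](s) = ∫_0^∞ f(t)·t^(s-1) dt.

peel off the shared t-power: t**2 on [0, 1/2); t*log(t) on [1/2, 1); log(t) on [1, 3/2); …
split f at 1/2, 1, 3/2: ℳ[f](s) collects 4 kernel integrals
piece [0, 1/2): integrate t**(5/2) against the kernel
∫ over [1/2, 1) of t**(3/2)*log(t)·t^(s-1) joins the sum
between 1 and 3/2 the integrand is sqrt(t)*log(t)·t^(s-1)
between 3/2 and ∞ the integrand is sqrt(t)*exp(-t)·t^(s-1)

2**(-s - 3/2)*(2**(s + 3/2)*(2*s + 1)**2*(2*s + 5)*(8*s + (2*s + 1)**2 + 8)*uppergamma(s + 1/2, 3/2) + 2**(s + 7/2)*(-2*s - 5)*(2*s + 1)**2 + 2**(s + 7/2)*(2*s + 5)*(8*s + (2*s + 1)**2 + 8) + 3**(s + 1/2)*(2*s + 1)*(2*s + 5)*(-4*log(2) + 4*log(3))*(8*s + (2*s + 1)**2 + 8) - 8*3**(s + 1/2)*(2*s + 5)*(8*s + (2*s + 1)**2 + 8) + (2*s + 1)**3*(2*s + 5)*log(4) + 4*(2*s + 1)**2*(2*s + 5)*log(2) + (2*s + 1)**2*(8*s + 20) + (2*s + 1)**2*(8*s + (2*s + 1)**2 + 8))/((2*s + 1)**2*(2*s + 5)*(8*s + (2*s + 1)**2 + 8))
  Re(s) > -5/2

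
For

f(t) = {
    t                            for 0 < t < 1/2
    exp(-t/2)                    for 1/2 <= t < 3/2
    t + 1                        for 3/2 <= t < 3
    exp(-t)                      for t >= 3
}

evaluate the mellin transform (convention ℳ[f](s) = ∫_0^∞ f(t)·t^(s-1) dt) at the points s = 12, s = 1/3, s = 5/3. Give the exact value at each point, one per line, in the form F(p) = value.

split f at 1/2, 3/2, 3: ℳ[f](s) collects 4 kernel integrals
segment 0 to 1/2 holds t; add its integral
the [1/2, 3/2) slice contributes ∫ exp(-t/2)·t^(s-1) dt
∫ (t + 1)·t^(s-1) over [3/2, 3)
∫ exp(-t)·t^(s-1) over [3, ∞)

F(12) = -354434904271143*exp(-3/4)/1024 + 35548619933/212992 + 801693126*exp(-3) + 214975636319885*exp(-1/4)/1024
F(1/3) = -33*2**(2/3)*3**(1/3)/16 - 2**(1/3)*uppergamma(1/3, 3/4) + uppergamma(1/3, 3) + 3*2**(2/3)/16 + 2**(1/3)*uppergamma(1/3, 1/4) + 21*3**(1/3)/4
F(5/3) = 2**(1/3)*(-279*3**(2/3) - 640*2**(1/3)*uppergamma(5/3, 3/4) + 15 + 160*2**(2/3)*uppergamma(5/3, 3) + 640*2**(1/3)*uppergamma(5/3, 1/4) + 828*6**(2/3))/320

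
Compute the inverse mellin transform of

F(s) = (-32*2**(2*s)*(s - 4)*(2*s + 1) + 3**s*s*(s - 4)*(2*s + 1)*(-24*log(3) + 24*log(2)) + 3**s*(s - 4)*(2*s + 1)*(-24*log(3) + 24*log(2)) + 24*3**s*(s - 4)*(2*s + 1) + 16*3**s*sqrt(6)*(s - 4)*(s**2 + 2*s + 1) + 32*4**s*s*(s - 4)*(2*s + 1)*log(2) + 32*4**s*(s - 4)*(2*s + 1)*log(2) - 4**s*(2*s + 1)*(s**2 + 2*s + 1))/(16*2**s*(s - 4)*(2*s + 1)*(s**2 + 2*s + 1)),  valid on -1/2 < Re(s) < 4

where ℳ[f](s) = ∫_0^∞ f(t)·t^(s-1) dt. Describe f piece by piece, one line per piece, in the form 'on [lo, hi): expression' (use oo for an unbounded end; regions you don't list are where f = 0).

linearity at 3/2, 2 turns ℳ[f](s) into 3 summed integrals
[0, 3/2) adds the kernel integral of sqrt(t)
on [3/2, 2): add ∫ t*log(t)·t^(s-1) dt
the [2, ∞) slice contributes ∫ t**(-4)·t^(s-1) dt

on [0, 3/2): sqrt(t)
on [3/2, 2): t*log(t)
on [2, oo): t**(-4)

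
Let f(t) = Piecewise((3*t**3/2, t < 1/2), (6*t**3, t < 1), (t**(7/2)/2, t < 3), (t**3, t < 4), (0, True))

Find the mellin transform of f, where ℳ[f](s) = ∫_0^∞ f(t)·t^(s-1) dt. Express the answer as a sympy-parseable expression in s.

slice at 1/2, 1, 3, transform all 4 pieces, and sum them
between 0 and 1/2 the integrand is 3*t**3/2·t^(s-1)
segment 1/2 to 1 holds 6*t**3; add its integral
on [1, 3) integrate f = t**(7/2)/2 against the kernel
for t in [3, 4): the term is ∫ t**3·t^(s-1)

(1024*2**(2*s)*(2*s + 7) - 432*3**s*(2*s + 7) + 432*3**(s + 1/2)*(s + 3) + 176*s + 624 - 9*(2*s + 7)/2**s)/(16*(s + 3)*(2*s + 7))
  Re(s) > -3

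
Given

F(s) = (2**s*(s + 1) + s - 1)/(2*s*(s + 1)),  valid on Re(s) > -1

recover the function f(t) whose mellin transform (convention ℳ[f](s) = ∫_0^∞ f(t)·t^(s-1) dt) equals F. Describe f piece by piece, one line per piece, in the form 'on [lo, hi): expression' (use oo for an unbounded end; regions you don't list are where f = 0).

on [0, 1): t
on [1, 2): 1/2

along the cuts 1, ℳ[f](s) splits into 2 integrals
on [0, 1) integrate f = t against the kernel
[1, 2) adds the kernel integral of 1/2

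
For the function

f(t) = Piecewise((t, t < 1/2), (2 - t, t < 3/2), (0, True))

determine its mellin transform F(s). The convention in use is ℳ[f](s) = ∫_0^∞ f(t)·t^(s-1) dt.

linearity at 1/2 turns ℳ[f](s) into 2 summed integrals
∫ t·t^(s-1) over [0, 1/2)
for t in [1/2, 3/2): the term is ∫ (2 - t)·t^(s-1)

(3**s*s + 4*3**s - 2*s - 4)/(2*2**s*s*(s + 1))
  Re(s) > -1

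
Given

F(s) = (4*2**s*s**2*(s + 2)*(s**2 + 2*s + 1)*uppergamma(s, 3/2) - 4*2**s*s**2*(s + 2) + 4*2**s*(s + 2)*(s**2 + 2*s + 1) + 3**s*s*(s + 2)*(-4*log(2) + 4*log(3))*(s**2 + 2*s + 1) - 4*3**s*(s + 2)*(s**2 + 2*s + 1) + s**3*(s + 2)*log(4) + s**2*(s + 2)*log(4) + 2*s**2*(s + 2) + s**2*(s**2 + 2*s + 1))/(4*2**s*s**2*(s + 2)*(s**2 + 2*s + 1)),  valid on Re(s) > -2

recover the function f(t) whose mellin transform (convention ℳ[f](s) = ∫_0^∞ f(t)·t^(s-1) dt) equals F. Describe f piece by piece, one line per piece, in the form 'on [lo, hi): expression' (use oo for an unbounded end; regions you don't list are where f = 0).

integrate the 4 segments split at 1/2, 1, 3/2, then add the results
∫ over [0, 1/2) of t**2·t^(s-1) joins the sum
the [1/2, 1) slice contributes ∫ t*log(t)·t^(s-1) dt
for t in [1, 3/2): the term is ∫ log(t)·t^(s-1)
[3/2, ∞) adds the kernel integral of exp(-t)

on [0, 1/2): t**2
on [1/2, 1): t*log(t)
on [1, 3/2): log(t)
on [3/2, oo): exp(-t)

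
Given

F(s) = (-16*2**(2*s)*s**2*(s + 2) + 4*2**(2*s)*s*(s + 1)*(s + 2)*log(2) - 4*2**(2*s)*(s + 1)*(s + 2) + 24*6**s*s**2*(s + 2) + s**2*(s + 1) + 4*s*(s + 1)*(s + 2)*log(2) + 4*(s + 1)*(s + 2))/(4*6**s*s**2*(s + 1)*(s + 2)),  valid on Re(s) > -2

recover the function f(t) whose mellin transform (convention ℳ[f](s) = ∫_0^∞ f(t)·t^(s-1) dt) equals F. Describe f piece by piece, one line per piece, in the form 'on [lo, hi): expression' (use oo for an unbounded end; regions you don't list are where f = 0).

on [0, 1/6): 9*t**2
on [1/6, 2/3): log(3*t)
on [2/3, 1): 6*t

reversing the common scale on t: t**2 on [0, 1/2); log(t) on [1/2, 2); 2*t on [2, 3)
integrate the 3 segments split at 1/6, 2/3, then add the results
segment 0 to 1/6 holds 9*t**2; add its integral
between 1/6 and 2/3 the integrand is log(3*t)·t^(s-1)
∫ 6*t·t^(s-1) over [2/3, 1)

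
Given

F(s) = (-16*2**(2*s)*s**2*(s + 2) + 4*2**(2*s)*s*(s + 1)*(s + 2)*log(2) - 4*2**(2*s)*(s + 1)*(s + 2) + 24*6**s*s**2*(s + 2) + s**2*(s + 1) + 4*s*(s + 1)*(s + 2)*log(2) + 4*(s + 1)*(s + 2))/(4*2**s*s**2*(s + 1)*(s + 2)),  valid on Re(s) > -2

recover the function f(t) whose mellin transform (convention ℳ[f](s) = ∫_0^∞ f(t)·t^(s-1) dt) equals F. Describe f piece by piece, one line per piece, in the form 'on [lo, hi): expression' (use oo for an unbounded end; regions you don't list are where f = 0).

on [0, 1/2): t**2
on [1/2, 2): log(t)
on [2, 3): 2*t

the 3 pieces separated at 1/2, 2 each add one integral
on [0, 1/2): add ∫ t**2·t^(s-1) dt
on [1/2, 2): add ∫ log(t)·t^(s-1) dt
the [2, 3) slice contributes ∫ 2*t·t^(s-1) dt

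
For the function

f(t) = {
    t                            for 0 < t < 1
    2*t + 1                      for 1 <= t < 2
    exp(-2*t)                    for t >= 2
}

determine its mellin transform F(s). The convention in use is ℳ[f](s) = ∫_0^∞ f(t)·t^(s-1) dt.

(2**s*s*(s + 1)*uppergamma(s, 4) - 2*4**s*s - 4**s + 5*8**s*s + 8**s)/(4**s*s*(s + 1))
  Re(s) > -1

cuts at 1, 2: linearity sums the 3 kernel integrals
on [0, 1) integrate f = t against the kernel
∫ over [1, 2) of (2*t + 1)·t^(s-1) joins the sum
segment 2 to ∞ holds exp(-2*t); add its integral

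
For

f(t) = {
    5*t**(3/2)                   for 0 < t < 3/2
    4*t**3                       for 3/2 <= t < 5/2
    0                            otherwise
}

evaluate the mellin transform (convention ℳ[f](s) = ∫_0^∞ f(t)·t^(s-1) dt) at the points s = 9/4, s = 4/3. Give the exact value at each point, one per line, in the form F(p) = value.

F(9/4) = 2**(1/4)*(-243*sqrt(2)*3**(1/4) + 189*3**(3/4) + 3125*sqrt(2)*5**(1/4))/84
F(4/3) = -243*2**(2/3)*3**(1/3)/104 + 135*2**(1/6)*3**(5/6)/68 + 1875*2**(2/3)*5**(1/3)/104

linearity at 3/2 turns ℳ[f](s) into 2 summed integrals
[0, 3/2) adds the kernel integral of 5*t**(3/2)
over [3/2, 5/2), the kernel integral of 4*t**3 enters the sum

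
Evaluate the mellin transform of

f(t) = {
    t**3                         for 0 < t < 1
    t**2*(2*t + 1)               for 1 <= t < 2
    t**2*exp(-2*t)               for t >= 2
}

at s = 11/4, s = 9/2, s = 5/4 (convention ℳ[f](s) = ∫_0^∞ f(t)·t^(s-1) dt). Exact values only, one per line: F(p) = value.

undo the shared t-power: t on [0, 1); 2*t + 1 on [1, 2); exp(-2*t) on [2, ∞)
decompose at 1, 2; ℳ[f](s) sums the 3 pieces' integrals
[0, 1) adds the kernel integral of t**3
on [1, 2) integrate f = t**2*(2*t + 1) against the kernel
piece [2, ∞): integrate t**2*exp(-2*t) against the kernel

F(11/4) = -168/437 + 2**(1/4)*uppergamma(19/4, 4)/32 + 6336*2**(3/4)/437
F(9/2) = (sqrt(2)*(2027025*sqrt(pi)*exp(4)*erfc(2) + 164563620)/1597440 + (-458752 + 70254592*sqrt(2))*exp(4)/1597440)*exp(-4)
F(5/4) = -120/221 + 2**(3/4)*uppergamma(13/4, 4)/16 + 2208*2**(1/4)/221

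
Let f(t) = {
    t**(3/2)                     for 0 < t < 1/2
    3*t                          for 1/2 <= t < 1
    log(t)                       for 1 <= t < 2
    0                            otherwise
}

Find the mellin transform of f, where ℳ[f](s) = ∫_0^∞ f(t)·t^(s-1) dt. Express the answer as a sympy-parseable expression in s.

(-2*2**(2*s)*(s + 1)*(2*s + 3) + 6*2**s*s**2*(2*s + 3) + 2*2**s*(s + 1)*(2*s + 3) + 4**s*s*(s + 1)*(2*s + 3)*log(4) + sqrt(2)*s**2*(s + 1) - 3*s**2*(2*s + 3))/(2*2**s*s**2*(s + 1)*(2*s + 3))
  Re(s) > -3/2

linearity at 1/2, 1 turns ℳ[f](s) into 3 summed integrals
segment [0, 1/2) carries t**(3/2); integrate it
the [1/2, 1) slice contributes ∫ 3*t·t^(s-1) dt
∫ log(t)·t^(s-1) over [1, 2)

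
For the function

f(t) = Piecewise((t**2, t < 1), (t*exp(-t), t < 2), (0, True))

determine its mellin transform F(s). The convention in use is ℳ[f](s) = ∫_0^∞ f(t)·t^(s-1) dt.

((s + 2)*uppergamma(s + 1, 1) - (s + 2)*uppergamma(s + 1, 2) + 1)/(s + 2)
  Re(s) > -2

strip the shared t-power: t on [0, 1); exp(-t) on [1, 2)
linearity at 1 turns ℳ[f](s) into 2 summed integrals
∫ t**2·t^(s-1) over [0, 1)
[1, 2) adds the kernel integral of t*exp(-t)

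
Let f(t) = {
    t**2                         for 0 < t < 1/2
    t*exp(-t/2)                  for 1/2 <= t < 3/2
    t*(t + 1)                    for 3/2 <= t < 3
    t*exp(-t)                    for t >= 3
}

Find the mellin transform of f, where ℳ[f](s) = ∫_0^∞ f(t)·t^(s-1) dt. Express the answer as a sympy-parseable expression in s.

remove the shared t-power first: t on [0, 1/2); exp(-t/2) on [1/2, 3/2); t + 1 on [3/2, 3); …
summing 4 kernel integrals split by 1/2, 3/2, 3 yields ℳ[f](s)
on [0, 1/2) integrate f = t**2 against the kernel
for t in [1/2, 3/2): the term is ∫ t*exp(-t/2)·t^(s-1)
between 3/2 and 3 the integrand is t*(t + 1)·t^(s-1)
for t in [3, ∞): the term is ∫ t*exp(-t)·t^(s-1)

(8*2**(2*s)*(s + 1)*(s + 2)*uppergamma(s + 1, 1/4) - 8*2**(2*s)*(s + 1)*(s + 2)*uppergamma(s + 1, 3/4) + 4*2**s*(s + 1)*(s + 2)*uppergamma(s + 1, 3) - 15*3**s*(s + 1) - 6*3**s + 48*6**s*(s + 1) + 12*6**s + s + 1)/(4*2**s*(s + 1)*(s + 2))
  Re(s) > -2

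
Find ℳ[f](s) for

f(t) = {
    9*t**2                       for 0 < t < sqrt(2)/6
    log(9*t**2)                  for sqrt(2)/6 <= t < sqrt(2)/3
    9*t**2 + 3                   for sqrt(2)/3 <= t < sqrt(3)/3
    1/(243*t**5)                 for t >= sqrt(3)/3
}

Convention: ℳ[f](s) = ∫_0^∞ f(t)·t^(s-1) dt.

remove the common scale on t first: t**2 on [0, sqrt(2)/2); log(t**2) on [sqrt(2)/2, sqrt(2)); t**2 + 3 on [sqrt(2), sqrt(3)); …
back out the power substitution: t on [0, 1/2); log(t) on [1/2, 2); t + 3 on [2, 3); …
the 4 pieces separated at sqrt(2)/6, sqrt(2)/3, sqrt(3)/3 each add one integral
for t in [0, sqrt(2)/6): the term is ∫ 9*t**2·t^(s-1)
the [sqrt(2)/6, sqrt(2)/3) slice contributes ∫ log(9*t**2)·t^(s-1) dt
between sqrt(2)/3 and sqrt(3)/3 the integrand is (9*t**2 + 3)·t^(s-1)
∫ over [sqrt(3)/3, ∞) of 1/(243*t**5)·t^(s-1) joins the sum

(-135*2**s*s**2*(s - 5)/2 + 27*2**s*s*(s/2 + 1)*(s - 5)*log(2) - 81*2**s*s*(s - 5) - 54*2**s*(s/2 + 1)*(s - 5) - sqrt(3)*6**(s/2)*s**2*(s/2 + 1) + 81*6**(s/2)*s**2*(s - 5) + 81*6**(s/2)*s*(s - 5) + 27*s**2*(s - 5)/4 + 27*s*(s/2 + 1)*(s - 5)*log(2) + (s - 5)*(27*s + 54))/(27*2**(s/2)*3**s*s**2*(s/2 + 1)*(s - 5))
  -2 < Re(s) < 5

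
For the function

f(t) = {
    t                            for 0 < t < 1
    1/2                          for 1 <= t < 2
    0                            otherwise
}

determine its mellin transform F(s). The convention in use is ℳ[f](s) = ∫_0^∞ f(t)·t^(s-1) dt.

(2**s*(s + 1) + s - 1)/(2*s*(s + 1))
  Re(s) > -1

integrate the 2 segments split at 1, then add the results
segment [0, 1) carries t; integrate it
piece [1, 2): integrate 1/2 against the kernel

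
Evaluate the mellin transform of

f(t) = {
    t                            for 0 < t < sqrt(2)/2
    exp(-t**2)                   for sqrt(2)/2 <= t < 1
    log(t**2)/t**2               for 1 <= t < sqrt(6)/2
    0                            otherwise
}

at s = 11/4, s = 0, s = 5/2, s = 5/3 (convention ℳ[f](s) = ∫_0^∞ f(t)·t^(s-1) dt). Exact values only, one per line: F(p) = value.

back out the power substitution: sqrt(t) on [0, 1/2); exp(-t) on [1/2, 1); log(t)/t on [1, 3/2)
integrate the 3 segments split at sqrt(2)/2, 1, then add the results
[0, sqrt(2)/2) adds the kernel integral of t
piece [sqrt(2)/2, 1): integrate exp(-t**2) against the kernel
the [1, sqrt(6)/2) slice contributes ∫ log(t**2)/t**2·t^(s-1) dt

F(11/4) = -16*2**(5/8)*3**(3/8)/9 - 2*2**(5/8)*3**(3/8)*log(2)/3 - uppergamma(11/8, 1)/2 + 2**(1/8)/15 + uppergamma(11/8, 1/2)/2 + 2*2**(5/8)*3**(3/8)*log(3)/3 + 32/9
F(0) = -log(3)/3 + Ei(-1)/2 + 1/6 + log(2)/3 - Ei(-1/2)/2 + sqrt(2)/2
F(5/2) = -4*2**(3/4)*3**(1/4) - uppergamma(5/4, 1)/2 + 2**(1/4)/14 + uppergamma(5/4, 1/2)/2 + log(3**(2**(3/4)*3**(1/4))/2**(2**(3/4)*3**(1/4))) + 8
F(5/3) = -6*2**(1/6)*3**(5/6) + log(2**(2**(1/6)*3**(5/6))/3**(2**(1/6)*3**(5/6))) - uppergamma(5/6, 1)/2 + 3*2**(2/3)/32 + uppergamma(5/6, 1/2)/2 + 18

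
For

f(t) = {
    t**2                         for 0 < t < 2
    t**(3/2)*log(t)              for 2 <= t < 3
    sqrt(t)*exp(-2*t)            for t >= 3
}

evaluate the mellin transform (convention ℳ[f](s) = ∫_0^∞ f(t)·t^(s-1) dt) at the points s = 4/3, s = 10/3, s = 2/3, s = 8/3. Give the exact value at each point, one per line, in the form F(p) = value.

F(4/3) = -324*3**(5/6)/289 - 24*2**(5/6)*log(2)/17 + 2**(1/6)*uppergamma(11/6, 6)/4 + 144*2**(5/6)/289 + 12*2**(1/3)/5 + 54*3**(5/6)*log(3)/17
F(10/3) = -2916*3**(5/6)/841 + 2**(1/6)*uppergamma(23/6, 6)/16 + 576*2**(5/6)/841 + 6*2**(1/3) + log(3**(486*3**(5/6)/29)/2**(96*2**(5/6)/29))
F(2/3) = -324*3**(1/6)/169 - 24*2**(1/6)*log(2)/13 + 2**(5/6)*uppergamma(7/6, 6)/4 + 144*2**(1/6)/169 + 3*2**(2/3)/2 + 54*3**(1/6)*log(3)/13
F(8/3) = -2916*3**(1/6)/625 - 96*2**(1/6)*log(2)/25 + 2**(5/6)*uppergamma(19/6, 6)/16 + 576*2**(1/6)/625 + 24*2**(2/3)/7 + 486*3**(1/6)*log(3)/25

back out the shared t-power: t**(3/2) on [0, 2); t*log(t) on [2, 3); exp(-2*t) on [3, ∞)
along the cuts 2, 3, ℳ[f](s) splits into 3 integrals
[0, 2) adds the kernel integral of t**2
segment 2 to 3 holds t**(3/2)*log(t); add its integral
between 3 and ∞ the integrand is sqrt(t)*exp(-2*t)·t^(s-1)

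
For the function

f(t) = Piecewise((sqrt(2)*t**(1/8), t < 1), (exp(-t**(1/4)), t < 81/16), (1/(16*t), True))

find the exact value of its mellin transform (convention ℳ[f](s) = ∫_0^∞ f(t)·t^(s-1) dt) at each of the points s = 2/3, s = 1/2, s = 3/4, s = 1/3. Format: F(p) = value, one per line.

the power substitution comes off first: sqrt(2)*t**(1/4) on [0, 1); exp(-sqrt(t)) on [1, 9/4); 1/(16*t**2) on [9/4, ∞)
strip the power substitution: sqrt(2)*sqrt(t) on [0, 1); exp(-t) on [1, 3/2); 1/(16*t**4) on [3/2, ∞)
strip the common scale on t: sqrt(t) on [0, 2); exp(-t/2) on [2, 3); t**(-4) on [3, ∞)
f breaks at 1, 81/16 into 3 integrals to sum
∫ sqrt(2)*t**(1/8)·t^(s-1) over [0, 1)
∫ over [1, 81/16) of exp(-t**(1/4))·t^(s-1) joins the sum
between 81/16 and ∞ the integrand is 1/(16*t)·t^(s-1)

F(2/3) = -4*uppergamma(8/3, 3/2) + 2**(1/3)*3**(2/3)/24 + 24*sqrt(2)/19 + 4*uppergamma(8/3, 1)
F(1/2) = -10*exp(-3/2) + 1/18 + 8*sqrt(2)/5 + 8*exp(-1)
F(3/4) = -29*exp(-3/2) + 1/6 + 8*sqrt(2)/7 + 20*exp(-1)
F(1/3) = -4*uppergamma(4/3, 3/2) + 2**(2/3)*3**(1/3)/72 + 4*uppergamma(4/3, 1) + 24*sqrt(2)/11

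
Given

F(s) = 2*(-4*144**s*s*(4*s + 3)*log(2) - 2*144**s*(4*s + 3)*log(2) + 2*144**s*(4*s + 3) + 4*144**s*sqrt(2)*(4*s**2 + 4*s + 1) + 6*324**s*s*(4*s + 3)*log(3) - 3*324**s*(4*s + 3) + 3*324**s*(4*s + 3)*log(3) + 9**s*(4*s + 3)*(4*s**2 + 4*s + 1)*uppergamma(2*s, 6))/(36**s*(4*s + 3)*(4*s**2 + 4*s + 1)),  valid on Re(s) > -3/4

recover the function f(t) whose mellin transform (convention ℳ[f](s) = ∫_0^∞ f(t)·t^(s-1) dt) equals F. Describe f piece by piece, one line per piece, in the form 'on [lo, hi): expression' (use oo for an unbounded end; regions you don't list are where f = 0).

on [0, 4): t**(3/4)
on [4, 9): sqrt(t)*log(sqrt(t))
on [9, oo): exp(-2*sqrt(t))

the power substitution comes off first: t**(3/2) on [0, 2); t*log(t) on [2, 3); exp(-2*t) on [3, ∞)
slice at 4, 9, transform all 3 pieces, and sum them
piece [0, 4): integrate t**(3/4) against the kernel
[4, 9) adds the kernel integral of sqrt(t)*log(sqrt(t))
segment [9, ∞) carries exp(-2*sqrt(t)); integrate it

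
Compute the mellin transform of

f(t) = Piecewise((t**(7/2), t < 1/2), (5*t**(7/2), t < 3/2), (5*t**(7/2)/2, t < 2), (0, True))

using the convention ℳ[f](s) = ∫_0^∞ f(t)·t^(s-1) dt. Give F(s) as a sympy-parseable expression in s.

linearity at 1/2, 3/2 turns ℳ[f](s) into 3 summed integrals
segment [0, 1/2) carries t**(7/2); integrate it
the [1/2, 3/2) slice contributes ∫ 5*t**(7/2)·t^(s-1) dt
on [3/2, 2) integrate f = 5*t**(7/2)/2 against the kernel

(-8*2**(-s - 7/2) + 5*2**(s + 7/2) + 5*(3/2)**(s + 7/2))/(2*s + 7)
  Re(s) > -7/2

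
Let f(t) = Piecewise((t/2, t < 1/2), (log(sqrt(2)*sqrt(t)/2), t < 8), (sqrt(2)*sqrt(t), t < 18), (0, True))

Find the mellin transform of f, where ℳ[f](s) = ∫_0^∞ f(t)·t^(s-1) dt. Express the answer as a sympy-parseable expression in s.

peel off the common scale on t: t/4 on [0, 1); log(sqrt(t)/2) on [1, 16); sqrt(t) on [16, 36)
remove the power substitution first: t**2/4 on [0, 1); log(t/2) on [1, 4); t on [4, 6)
the common scale on t comes off first: t**2 on [0, 1/2); log(t) on [1/2, 2); 2*t on [2, 3)
the 3 pieces separated at 1/2, 8 each add one integral
∫ over [0, 1/2) of t/2·t^(s-1) joins the sum
on [1/2, 8) integrate f = log(sqrt(2)*sqrt(t)/2) against the kernel
for t in [8, 18): the term is ∫ sqrt(2)*sqrt(t)·t^(s-1)

(-32*2**(4*s)*s**2*(s + 1) + 4*2**(4*s)*s*(s + 1)*(2*s + 1)*log(2) - 2*2**(4*s)*(s + 1)*(2*s + 1) + 48*6**(2*s)*s**2*(s + 1) + s**2*(2*s + 1) + 4*s*(s + 1)*(2*s + 1)*log(2) + 2*(s + 1)*(2*s + 1))/(4*2**s*s**2*(s + 1)*(2*s + 1))
  Re(s) > -1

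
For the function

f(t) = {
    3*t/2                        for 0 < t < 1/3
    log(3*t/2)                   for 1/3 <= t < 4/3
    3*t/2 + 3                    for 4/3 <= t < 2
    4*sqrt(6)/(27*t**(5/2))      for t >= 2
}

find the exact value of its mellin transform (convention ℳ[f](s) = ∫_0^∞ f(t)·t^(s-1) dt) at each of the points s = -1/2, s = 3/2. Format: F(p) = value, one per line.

F(-1/2) = sqrt(3)*(-486*log(2) + sqrt(2) + 648)/162
F(3/2) = sqrt(3)*(-1139 + 30*sqrt(2) + 270*log(2) + 864*sqrt(6))/405

the common scale on t comes off first: t on [0, 1/2); log(t) on [1/2, 2); t + 3 on [2, 3); …
split f at 1/3, 4/3, 2: ℳ[f](s) collects 4 kernel integrals
for t in [0, 1/3): the term is ∫ 3*t/2·t^(s-1)
the [1/3, 4/3) slice contributes ∫ log(3*t/2)·t^(s-1) dt
on [4/3, 2): add ∫ (3*t/2 + 3)·t^(s-1) dt
∫ over [2, ∞) of 4*sqrt(6)/(27*t**(5/2))·t^(s-1) joins the sum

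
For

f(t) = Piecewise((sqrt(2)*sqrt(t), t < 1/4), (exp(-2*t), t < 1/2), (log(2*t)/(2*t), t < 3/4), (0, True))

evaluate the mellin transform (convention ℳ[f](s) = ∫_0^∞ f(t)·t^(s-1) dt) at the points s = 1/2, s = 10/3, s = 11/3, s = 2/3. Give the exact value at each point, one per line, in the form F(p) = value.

F(1/2) = -4*sqrt(3)/3 - 2*sqrt(3)*log(3)/3 - sqrt(2)*sqrt(pi)*erfc(1)/2 + sqrt(2)*sqrt(pi)*erfc(sqrt(2)/2)/2 + 2*sqrt(3)*log(2)/3 + 9*sqrt(2)/4
F(10/3) = -2**(2/3)*uppergamma(10/3, 1)/16 - 27*6**(1/3)*log(2)/448 - 81*6**(1/3)/3136 + 3*2**(5/6)/2944 + 9*2**(2/3)/784 + 27*6**(1/3)*log(3)/448 + 2**(2/3)*uppergamma(10/3, 1/2)/16
F(11/3) = -2**(1/3)*uppergamma(11/3, 1)/16 - 27*6**(2/3)*log(2)/1024 - 81*6**(2/3)/8192 + 3*2**(1/6)/3200 + 9*2**(1/3)/1024 + 27*6**(2/3)*log(3)/1024 + 2**(1/3)*uppergamma(11/3, 1/2)/16
F(2/3) = -3*6**(2/3)/2 - 6**(2/3)*log(3)/2 - 2**(1/3)*uppergamma(2/3, 1)/2 + 3*2**(1/6)/14 + 2**(1/3)*uppergamma(2/3, 1/2)/2 + 6**(2/3)*log(2)/2 + 9*2**(1/3)/2

strip the common scale on t: sqrt(t) on [0, 1/2); exp(-t) on [1/2, 1); log(t)/t on [1, 3/2)
slice at 1/4, 1/2, transform all 3 pieces, and sum them
over [0, 1/4), the kernel integral of sqrt(2)*sqrt(t) enters the sum
piece [1/4, 1/2): integrate exp(-2*t) against the kernel
for t in [1/2, 3/4): the term is ∫ log(2*t)/(2*t)·t^(s-1)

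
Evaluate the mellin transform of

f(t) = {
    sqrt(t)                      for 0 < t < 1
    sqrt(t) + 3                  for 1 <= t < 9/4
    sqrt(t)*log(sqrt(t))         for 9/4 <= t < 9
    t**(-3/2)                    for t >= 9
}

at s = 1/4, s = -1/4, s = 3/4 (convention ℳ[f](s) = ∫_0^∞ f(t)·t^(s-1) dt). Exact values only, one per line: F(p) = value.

peel off the power substitution: t on [0, 1); t + 3 on [1, 3/2); t*log(t) on [3/2, 3); …
the 4 pieces separated at 1, 9/4, 9 each add one integral
on [0, 1) integrate f = sqrt(t) against the kernel
on [1, 9/4): add ∫ (sqrt(t) + 3)·t^(s-1) dt
over [9/4, 9), the kernel integral of sqrt(t)*log(sqrt(t)) enters the sum
∫ t**(-3/2)·t^(s-1) over [9, ∞)

F(1/4) = -12 - 356*sqrt(3)/135 + log(2**(sqrt(6))*3**(-sqrt(6) + 4*sqrt(3))) + 23*sqrt(6)/3
F(-1/4) = -4532*sqrt(3)/567 + 2*sqrt(6) + log(2**(2*sqrt(6))*3**(-2*sqrt(6) + 4*sqrt(3))) + 12
F(3/4) = -1844*sqrt(3)/675 - 4 + 213*sqrt(6)/50 + log(2**(9*sqrt(6)/10)*3**(-9*sqrt(6)/10 + 36*sqrt(3)/5))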